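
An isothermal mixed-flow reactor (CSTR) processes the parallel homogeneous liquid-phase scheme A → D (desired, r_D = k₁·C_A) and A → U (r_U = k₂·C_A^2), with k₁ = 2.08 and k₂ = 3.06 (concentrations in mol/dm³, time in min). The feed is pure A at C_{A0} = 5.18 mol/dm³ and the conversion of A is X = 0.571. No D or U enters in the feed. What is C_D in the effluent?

0.693 mol/dm³

Exit C_A = C_{A0}(1−X) = 5.18×0.429 = 2.222 mol/dm³.
A CSTR operates uniformly at the exit composition, giving r_D = 4.622 and r_U = 15.11 (each k·C_A^n at C_A = 2.222).
Fraction of consumed A going to D: r_D/(r_D+r_U) = 0.2342.
C_D = 0.2342·C_{A0}·X = 0.2342×5.18×0.571 = 0.693 mol/dm³.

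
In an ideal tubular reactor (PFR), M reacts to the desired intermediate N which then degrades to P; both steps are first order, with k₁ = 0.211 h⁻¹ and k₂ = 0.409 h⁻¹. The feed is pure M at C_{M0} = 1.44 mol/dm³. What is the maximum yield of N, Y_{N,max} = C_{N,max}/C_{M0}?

At the optimum, C_{N,max}/C_{M0} = (k₁/k₂)^[k₂/(k₂−k₁)].
= (0.211/0.409)^(0.409/(0.409−0.211)) = (0.5159)^(2.066) = 0.2548.

0.255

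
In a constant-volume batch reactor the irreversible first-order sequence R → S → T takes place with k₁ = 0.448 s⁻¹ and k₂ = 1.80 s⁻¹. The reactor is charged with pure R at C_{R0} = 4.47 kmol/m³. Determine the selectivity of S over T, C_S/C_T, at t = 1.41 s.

Solving the coupled first-order balances gives C_S(t) = [k₁/(k₂−k₁)]·C_{R0}·(e^(−k₁t) − e^(−k₂t)).
e^(−k₁t) = e^(−0.448×1.41) = e^(−0.6317) = 0.5317; e^(−k₂t) = e^(−2.538) = 0.07902.
C_S = 0.448×4.47/(1.80−0.448) × (0.5317−0.07902) = 1.481×0.4527 = 0.6705 kmol/m³.
C_R = C_{R0}e^(−k₁t) = 2.377 kmol/m³, so C_T = C_{R0}−C_R−C_S = 1.423 kmol/m³; C_S/C_T = 0.471.

0.471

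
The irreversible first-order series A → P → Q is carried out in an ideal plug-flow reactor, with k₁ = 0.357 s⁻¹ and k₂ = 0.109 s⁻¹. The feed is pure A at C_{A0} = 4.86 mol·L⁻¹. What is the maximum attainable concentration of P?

For a first-order series the maximum intermediate yield is C_{P,max}/C_{A0} = (k₁/k₂)^[k₂/(k₂−k₁)].
= (0.357/0.109)^(0.109/(0.109−0.357)) = (3.275)^(-0.4395) = 0.5937.
C_{P,max} = 0.5937×4.86 = 2.89 mol·L⁻¹.

2.89 mol·L⁻¹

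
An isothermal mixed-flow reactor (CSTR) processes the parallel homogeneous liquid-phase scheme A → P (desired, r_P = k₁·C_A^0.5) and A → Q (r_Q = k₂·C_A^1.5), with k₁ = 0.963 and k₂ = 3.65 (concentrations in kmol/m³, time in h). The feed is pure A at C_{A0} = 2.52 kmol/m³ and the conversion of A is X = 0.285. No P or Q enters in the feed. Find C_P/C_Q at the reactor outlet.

0.146

Exit C_A = C_{A0}(1−X) = 2.52×0.715 = 1.802 kmol/m³.
A CSTR operates uniformly at the exit composition, giving r_P = 1.293 and r_Q = 8.828 (each k·C_A^n at C_A = 1.802).
Overall selectivity = C_P/C_Q = r_Pτ/(r_Qτ) = r_P/r_Q = 0.146.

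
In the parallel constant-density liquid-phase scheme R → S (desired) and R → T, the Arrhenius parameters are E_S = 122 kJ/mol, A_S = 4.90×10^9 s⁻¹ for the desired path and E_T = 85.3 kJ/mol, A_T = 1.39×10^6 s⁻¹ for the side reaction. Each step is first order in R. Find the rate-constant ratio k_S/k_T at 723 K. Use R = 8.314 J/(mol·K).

7.86

With equal orders, S_{S/T} = k_S/k_T = (A_S/A_T)·exp[(E_T−E_S)/(RT)].
(E_T−E_S)/(RT) = (85.3−122)×10³/(8.314×723) = -36700/6011 = -6.105.
k_S/k_T = (4.90×10^9/1.39×10^6)·exp(-6.105) = 3525 × 0.002231 = 7.86.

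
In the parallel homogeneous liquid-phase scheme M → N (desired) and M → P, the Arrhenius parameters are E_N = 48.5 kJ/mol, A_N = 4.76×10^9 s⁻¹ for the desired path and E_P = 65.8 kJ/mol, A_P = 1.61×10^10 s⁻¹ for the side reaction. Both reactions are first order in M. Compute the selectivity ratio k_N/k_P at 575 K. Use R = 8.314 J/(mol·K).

11.0

With equal orders, S_{N/P} = k_N/k_P = (A_N/A_P)·exp[(E_P−E_N)/(RT)].
(E_P−E_N)/(RT) = (65.8−48.5)×10³/(8.314×575) = 17300/4781 = 3.619.
k_N/k_P = (4.76×10^9/1.61×10^10)·exp(3.619) = 0.2957 × 37.29 = 11.0.
Since E_N < E_P, lowering the temperature improves selectivity toward N.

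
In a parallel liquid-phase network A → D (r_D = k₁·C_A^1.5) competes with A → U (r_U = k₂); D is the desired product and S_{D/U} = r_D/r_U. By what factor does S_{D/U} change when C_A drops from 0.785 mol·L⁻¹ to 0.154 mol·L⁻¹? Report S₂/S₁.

0.0869

S_{D/U} = (k₁/k₂)·C_A^1.5, so S₂/S₁ = (C_{A,2}/C_{A,1})^1.5.
= (0.154/0.785)^1.5 = (0.1962)^1.5 = 0.0869.
Selectivity toward D falls as C_A falls — high-concentration operation is favoured.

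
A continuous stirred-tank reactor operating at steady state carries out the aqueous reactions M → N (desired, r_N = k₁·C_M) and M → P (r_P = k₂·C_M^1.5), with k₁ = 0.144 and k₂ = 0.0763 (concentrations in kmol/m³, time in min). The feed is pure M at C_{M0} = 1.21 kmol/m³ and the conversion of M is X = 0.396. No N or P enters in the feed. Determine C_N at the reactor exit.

0.330 kmol/m³

Exit C_M = C_{M0}(1−X) = 1.21×0.604 = 0.7308 kmol/m³.
Rates in a CSTR are evaluated at the outlet concentration: r_N = 0.144×0.7308 = 0.1052, r_P = 0.0763×0.7308^1.5 = 0.04767.
Fraction of consumed M going to N: r_N/(r_N+r_P) = 0.6882.
C_N = 0.6882·C_{M0}·X = 0.6882×1.21×0.396 = 0.330 kmol/m³.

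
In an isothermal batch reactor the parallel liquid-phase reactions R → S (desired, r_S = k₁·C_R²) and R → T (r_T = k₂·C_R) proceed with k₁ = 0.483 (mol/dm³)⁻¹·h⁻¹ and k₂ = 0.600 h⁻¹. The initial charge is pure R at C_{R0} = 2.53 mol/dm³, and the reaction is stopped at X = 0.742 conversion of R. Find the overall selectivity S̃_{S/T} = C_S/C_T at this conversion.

1.20

C_R = C_{R0}(1−X) = 0.6527 mol/dm³.
Along a PFR/batch, dC_T/dC_R = −r_T/(r_S+r_T) = −k₂/(k₂+k₁·C_R).
Integrating from C_{R0} to C_R: C_T = (0.600/0.483)·ln[(0.600+0.483·2.53)/(0.600+0.483·0.653)] = 1.242·ln(1.822/0.9153) = 0.8552 mol/dm³.
Then C_S = (C_{R0}−C_R) − C_T = 1.877 − 0.8552 = 1.022 mol/dm³.
S̃_{S/T} = C_S/C_T = 1.022/0.8552 = 1.20.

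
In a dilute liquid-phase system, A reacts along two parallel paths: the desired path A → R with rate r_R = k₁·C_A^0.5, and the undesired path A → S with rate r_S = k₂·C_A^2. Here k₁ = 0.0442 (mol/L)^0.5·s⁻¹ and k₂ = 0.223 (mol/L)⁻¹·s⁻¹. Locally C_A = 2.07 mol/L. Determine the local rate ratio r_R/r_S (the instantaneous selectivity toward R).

S_{R/S} = r_R/r_S = (k₁·C_A^0.5)/(k₂·C_A^2) = (k₁/k₂)·C_A^-1.5.
= (0.0442×2.070^0.5) / (0.223×2.070^2) = 0.06359/0.9555 = 0.0666.

0.0666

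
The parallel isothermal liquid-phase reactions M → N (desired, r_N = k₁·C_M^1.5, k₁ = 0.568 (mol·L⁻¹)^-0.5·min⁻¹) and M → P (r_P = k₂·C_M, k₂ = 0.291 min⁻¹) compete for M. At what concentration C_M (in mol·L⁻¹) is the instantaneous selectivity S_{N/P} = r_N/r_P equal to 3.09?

S_{N/P} = (k₁/k₂)·C_M^0.5 ⇒ C_M = (S·k₂/k₁)^(2).
= (3.09×0.291/0.568)^(2) = (1.583)^(2) = 2.51 mol·L⁻¹.

2.51 mol·L⁻¹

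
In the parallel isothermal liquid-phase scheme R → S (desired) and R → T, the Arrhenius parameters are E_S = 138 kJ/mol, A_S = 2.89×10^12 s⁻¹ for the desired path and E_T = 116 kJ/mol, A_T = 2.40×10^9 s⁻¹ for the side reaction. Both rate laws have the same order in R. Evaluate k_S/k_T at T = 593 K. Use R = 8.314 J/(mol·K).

13.9

k_S/k_T = (A_S/A_T)·exp[−(E_S−E_T)/(RT)] = (A_S/A_T)·exp[(E_T−E_S)/(RT)].
(E_T−E_S)/(RT) = (116−138)×10³/(8.314×593) = -22000/4930 = -4.462.
k_S/k_T = (2.89×10^12/2.40×10^9)·exp(-4.462) = 1204 × 0.01154 = 13.9.
Since E_S > E_T, raising the temperature improves selectivity toward S.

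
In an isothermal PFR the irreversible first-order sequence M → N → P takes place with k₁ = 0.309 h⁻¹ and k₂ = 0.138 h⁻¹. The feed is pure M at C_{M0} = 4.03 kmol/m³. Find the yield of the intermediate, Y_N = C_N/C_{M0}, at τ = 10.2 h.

The intermediate concentration in a first-order A→B→C sequence is C_N = k₁C_{M0}(e^(−k₁τ) − e^(−k₂τ))/(k₂−k₁).
e^(−k₁τ) = e^(−0.309×10.2) = e^(−3.152) = 0.04278; e^(−k₂τ) = e^(−1.408) = 0.2447.
C_N = 0.309×4.03/(0.138−0.309) × (0.04278−0.2447) = (-7.282)×(-0.2020) = 1.471 kmol/m³.
Y_N = C_N/C_{M0} = 1.471/4.03 = 0.365.

0.365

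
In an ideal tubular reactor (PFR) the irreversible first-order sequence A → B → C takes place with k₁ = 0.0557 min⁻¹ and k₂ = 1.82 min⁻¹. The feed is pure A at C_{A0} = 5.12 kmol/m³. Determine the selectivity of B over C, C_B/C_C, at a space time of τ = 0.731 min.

Solving the coupled first-order balances gives C_B(τ) = [k₁/(k₂−k₁)]·C_{A0}·(e^(−k₁τ) − e^(−k₂τ)).
e^(−k₁τ) = e^(−0.0557×0.731) = e^(−0.04072) = 0.9601; e^(−k₂τ) = e^(−1.330) = 0.2644.
C_B = 0.0557×5.12/(1.82−0.0557) × (0.9601−0.2644) = 0.1616×0.6957 = 0.1125 kmol/m³.
C_A = C_{A0}e^(−k₁τ) = 4.916 kmol/m³, so C_C = C_{A0}−C_A−C_B = 0.09182 kmol/m³; C_B/C_C = 1.22.

1.22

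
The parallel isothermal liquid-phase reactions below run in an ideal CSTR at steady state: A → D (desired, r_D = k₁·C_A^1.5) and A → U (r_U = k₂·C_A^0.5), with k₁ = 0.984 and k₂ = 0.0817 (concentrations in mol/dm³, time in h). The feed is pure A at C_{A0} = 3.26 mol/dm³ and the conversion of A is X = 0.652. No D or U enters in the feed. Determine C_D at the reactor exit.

1.98 mol/dm³

Exit C_A = C_{A0}(1−X) = 3.26×0.348 = 1.134 mol/dm³.
In a CSTR the entire volume is at exit conditions, so r_D = 0.984×1.134^1.5 = 1.189 and r_U = 0.0817×1.134^0.5 = 0.08702.
Fraction of consumed A going to D: r_D/(r_D+r_U) = 0.9318.
C_D = 0.9318·C_{A0}·X = 0.9318×3.26×0.652 = 1.98 mol/dm³.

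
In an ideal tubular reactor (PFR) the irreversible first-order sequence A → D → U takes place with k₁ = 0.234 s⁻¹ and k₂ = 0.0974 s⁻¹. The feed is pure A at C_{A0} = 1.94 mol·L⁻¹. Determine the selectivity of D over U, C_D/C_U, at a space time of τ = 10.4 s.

Solving the coupled first-order balances gives C_D(τ) = [k₁/(k₂−k₁)]·C_{A0}·(e^(−k₁τ) − e^(−k₂τ)).
e^(−k₁τ) = e^(−0.234×10.4) = e^(−2.434) = 0.08772; e^(−k₂τ) = e^(−1.013) = 0.3631.
C_D = 0.234×1.94/(0.0974−0.234) × (0.08772−0.3631) = (-3.323)×(-0.2754) = 0.9153 mol·L⁻¹.
C_A = C_{A0}e^(−k₁τ) = 0.1702 mol·L⁻¹, so C_U = C_{A0}−C_A−C_D = 0.8545 mol·L⁻¹; C_D/C_U = 1.07.

1.07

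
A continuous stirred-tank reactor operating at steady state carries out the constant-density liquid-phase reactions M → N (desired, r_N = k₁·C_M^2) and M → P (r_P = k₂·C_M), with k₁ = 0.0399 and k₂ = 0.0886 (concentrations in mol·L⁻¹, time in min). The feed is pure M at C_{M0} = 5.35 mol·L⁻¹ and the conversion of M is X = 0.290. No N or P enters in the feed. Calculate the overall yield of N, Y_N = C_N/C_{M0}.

0.183

Exit C_M = C_{M0}(1−X) = 5.35×0.710 = 3.798 mol·L⁻¹.
In a CSTR the entire volume is at exit conditions, so r_N = 0.0399×3.798^2 = 0.5757 and r_P = 0.0886×3.798 = 0.3365.
Fraction of consumed M going to N: r_N/(r_N+r_P) = 0.6311.
C_N = 0.6311·C_{M0}·X = 0.6311×5.35×0.290 = 0.979 mol·L⁻¹; Y_N = C_N/C_{M0} = 0.183.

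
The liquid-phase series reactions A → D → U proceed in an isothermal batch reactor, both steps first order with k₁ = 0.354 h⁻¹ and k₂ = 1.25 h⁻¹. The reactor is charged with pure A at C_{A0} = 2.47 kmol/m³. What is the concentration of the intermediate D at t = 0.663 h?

0.346 kmol/m³

Solving the coupled first-order balances gives C_D(t) = [k₁/(k₂−k₁)]·C_{A0}·(e^(−k₁t) − e^(−k₂t)).
e^(−k₁t) = e^(−0.354×0.663) = e^(−0.2347) = 0.7908; e^(−k₂t) = e^(−0.8288) = 0.4366.
C_D = 0.354×2.47/(1.25−0.354) × (0.7908−0.4366) = 0.9759×0.3542 = 0.3457 kmol/m³.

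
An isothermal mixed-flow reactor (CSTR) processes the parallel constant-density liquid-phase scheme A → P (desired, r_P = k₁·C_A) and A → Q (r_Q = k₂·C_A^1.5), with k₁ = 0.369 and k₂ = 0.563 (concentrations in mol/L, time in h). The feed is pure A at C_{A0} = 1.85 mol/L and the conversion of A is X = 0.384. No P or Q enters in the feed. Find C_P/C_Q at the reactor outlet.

0.614

Exit C_A = C_{A0}(1−X) = 1.85×0.616 = 1.140 mol/L.
A CSTR operates uniformly at the exit composition, giving r_P = 0.4205 and r_Q = 0.6849 (each k·C_A^n at C_A = 1.140).
Overall selectivity = C_P/C_Q = r_Pτ/(r_Qτ) = r_P/r_Q = 0.614.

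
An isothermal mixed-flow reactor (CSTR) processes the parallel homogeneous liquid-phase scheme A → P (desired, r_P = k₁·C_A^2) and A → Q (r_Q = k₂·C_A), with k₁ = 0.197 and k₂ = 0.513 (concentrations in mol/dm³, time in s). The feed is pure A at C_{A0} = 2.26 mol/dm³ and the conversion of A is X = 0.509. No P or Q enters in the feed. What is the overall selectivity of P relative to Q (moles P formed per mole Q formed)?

0.426

Exit C_A = C_{A0}(1−X) = 2.26×0.491 = 1.110 mol/dm³.
Rates in a CSTR are evaluated at the outlet concentration: r_P = 0.197×1.110^2 = 0.2426, r_Q = 0.513×1.110 = 0.5693.
Overall selectivity = C_P/C_Q = r_Pτ/(r_Qτ) = r_P/r_Q = 0.426.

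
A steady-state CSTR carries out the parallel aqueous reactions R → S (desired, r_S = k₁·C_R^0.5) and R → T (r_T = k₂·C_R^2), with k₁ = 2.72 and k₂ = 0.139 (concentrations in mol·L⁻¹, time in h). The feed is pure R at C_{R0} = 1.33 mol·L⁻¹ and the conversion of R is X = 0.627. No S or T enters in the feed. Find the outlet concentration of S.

Exit C_R = C_{R0}(1−X) = 1.33×0.373 = 0.4961 mol·L⁻¹.
A CSTR operates uniformly at the exit composition, giving r_S = 1.916 and r_T = 0.03421 (each k·C_R^n at C_R = 0.4961).
Fraction of consumed R going to S: r_S/(r_S+r_T) = 0.9825.
C_S = 0.9825·C_{R0}·X = 0.9825×1.33×0.627 = 0.819 mol·L⁻¹.

0.819 mol·L⁻¹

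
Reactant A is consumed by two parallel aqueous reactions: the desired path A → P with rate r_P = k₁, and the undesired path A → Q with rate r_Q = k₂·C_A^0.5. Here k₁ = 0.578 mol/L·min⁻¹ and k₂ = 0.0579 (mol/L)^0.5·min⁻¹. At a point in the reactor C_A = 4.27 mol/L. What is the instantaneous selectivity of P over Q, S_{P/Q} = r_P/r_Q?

S_{P/Q} = r_P/r_Q = (k₁)/(k₂·C_A^0.5) = (k₁/k₂)·C_A^-0.5.
= (0.578) / (0.0579×4.270^0.5) = 0.5780/0.1196 = 4.83.
The undesired path is higher order in A, so low C_A (CSTR or dilute feed) favours P.

4.83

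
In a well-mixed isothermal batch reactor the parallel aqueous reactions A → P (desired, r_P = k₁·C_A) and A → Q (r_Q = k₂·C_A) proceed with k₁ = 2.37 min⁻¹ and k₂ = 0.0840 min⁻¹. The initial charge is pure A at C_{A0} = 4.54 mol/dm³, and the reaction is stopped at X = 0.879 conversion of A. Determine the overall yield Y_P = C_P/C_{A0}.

0.849

C_A = C_{A0}(1−X) = 0.5493 mol/dm³.
Both paths are first order in A, so the instantaneous fraction to P is constant: dC_P/d(−C_A) = k₁/(k₁+k₂) = 0.9658.
C_P = 0.9658·(C_{A0}−C_A) = 0.9658×3.991 = 3.85 mol/dm³.
Y_P = C_P/C_{A0} = 3.854/4.54 = 0.849.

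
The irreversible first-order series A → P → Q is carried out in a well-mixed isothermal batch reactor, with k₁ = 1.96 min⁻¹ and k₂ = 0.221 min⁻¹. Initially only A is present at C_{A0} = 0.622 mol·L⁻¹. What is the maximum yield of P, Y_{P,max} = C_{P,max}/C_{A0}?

0.758

For a first-order series the maximum intermediate yield is C_{P,max}/C_{A0} = (k₁/k₂)^[k₂/(k₂−k₁)].
= (1.96/0.221)^(0.221/(0.221−1.96)) = (8.869)^(-0.1271) = 0.7578.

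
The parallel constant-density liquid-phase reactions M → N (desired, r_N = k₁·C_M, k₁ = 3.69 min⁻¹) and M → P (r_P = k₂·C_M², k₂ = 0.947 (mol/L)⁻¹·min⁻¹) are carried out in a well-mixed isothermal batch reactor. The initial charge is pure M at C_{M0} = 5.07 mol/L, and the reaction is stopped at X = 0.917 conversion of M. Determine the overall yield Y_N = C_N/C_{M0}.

0.562

C_M = C_{M0}(1−X) = 0.4208 mol/L.
Along a PFR/batch, dC_N/dC_M = −r_N/(r_N+r_P) = −k₁/(k₁+k₂·C_M).
Integrating from C_{M0} to C_M: C_N = (3.69/0.947)·ln[(3.69+0.947·5.07)/(3.69+0.947·0.421)] = 3.897·ln(8.491/4.089) = 2.848 mol/L.
Y_N = C_N/C_{M0} = 2.848/5.07 = 0.562.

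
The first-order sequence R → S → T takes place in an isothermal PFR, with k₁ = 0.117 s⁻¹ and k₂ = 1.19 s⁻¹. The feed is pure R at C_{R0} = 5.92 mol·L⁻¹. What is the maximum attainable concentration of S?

At the optimum, C_{S,max}/C_{R0} = (k₁/k₂)^[k₂/(k₂−k₁)].
= (0.117/1.19)^(1.19/(1.19−0.117)) = (0.09832)^(1.109) = 0.07635.
C_{S,max} = 0.07635×5.92 = 0.452 mol·L⁻¹.

0.452 mol·L⁻¹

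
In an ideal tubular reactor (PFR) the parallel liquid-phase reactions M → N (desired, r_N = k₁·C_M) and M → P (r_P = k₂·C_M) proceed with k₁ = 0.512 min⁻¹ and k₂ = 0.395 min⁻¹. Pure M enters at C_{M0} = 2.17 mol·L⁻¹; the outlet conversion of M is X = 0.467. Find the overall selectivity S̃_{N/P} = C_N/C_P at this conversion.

1.30

C_M = C_{M0}(1−X) = 1.157 mol·L⁻¹.
Both paths are first order in M, so the instantaneous fraction to N is constant: dC_N/d(−C_M) = k₁/(k₁+k₂) = 0.5645.
C_N = 0.5645·(C_{M0}−C_M) = 0.5645×1.013 = 0.572 mol·L⁻¹.
C_P = (C_{M0}−C_M)−C_N = 0.4413 mol·L⁻¹; S̃_{N/P} = 0.5721/0.4413 = 1.30.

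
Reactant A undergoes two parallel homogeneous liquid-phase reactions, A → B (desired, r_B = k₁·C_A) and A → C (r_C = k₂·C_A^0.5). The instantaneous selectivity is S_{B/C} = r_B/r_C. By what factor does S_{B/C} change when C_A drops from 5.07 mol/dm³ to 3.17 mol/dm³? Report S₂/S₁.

0.791

S_{B/C} = (k₁/k₂)·C_A^0.5, so S₂/S₁ = (C_{A,2}/C_{A,1})^0.5.
= (3.17/5.07)^0.5 = (0.6252)^0.5 = 0.791.
Selectivity toward B falls as C_A falls — high-concentration operation is favoured.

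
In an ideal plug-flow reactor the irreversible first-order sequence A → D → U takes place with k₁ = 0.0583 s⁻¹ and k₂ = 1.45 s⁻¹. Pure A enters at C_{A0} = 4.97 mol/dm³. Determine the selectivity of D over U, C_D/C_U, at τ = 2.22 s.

The intermediate concentration in a first-order A→B→C sequence is C_D = k₁C_{A0}(e^(−k₁τ) − e^(−k₂τ))/(k₂−k₁).
e^(−k₁τ) = e^(−0.0583×2.22) = e^(−0.1294) = 0.8786; e^(−k₂τ) = e^(−3.219) = 0.04000.
C_D = 0.0583×4.97/(1.45−0.0583) × (0.8786−0.04000) = 0.2082×0.8386 = 0.1746 mol/dm³.
C_A = C_{A0}e^(−k₁τ) = 4.367 mol/dm³, so C_U = C_{A0}−C_A−C_D = 0.4288 mol/dm³; C_D/C_U = 0.407.

0.407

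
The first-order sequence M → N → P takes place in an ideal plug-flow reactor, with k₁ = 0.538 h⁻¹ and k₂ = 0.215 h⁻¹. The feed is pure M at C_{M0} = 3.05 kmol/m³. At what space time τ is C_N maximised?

2.84 h

For first-order series the maximum of C_N occurs at τ_opt = ln(k₂/k₁)/(k₂−k₁).
= ln(0.215/0.538)/(0.215−0.538) = ln(0.3996)/-0.3230 = -0.9172/-0.3230 = 2.84 h.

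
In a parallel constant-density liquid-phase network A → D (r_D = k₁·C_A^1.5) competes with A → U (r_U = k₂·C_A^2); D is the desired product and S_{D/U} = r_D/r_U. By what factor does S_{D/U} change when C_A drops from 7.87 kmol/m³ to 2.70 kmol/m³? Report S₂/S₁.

1.71

S_{D/U} = (k₁/k₂)·C_A^-0.5, so S₂/S₁ = (C_{A,2}/C_{A,1})^-0.5.
= (2.70/7.87)^(-0.5) = (0.3431)^(-0.5) = 1.71.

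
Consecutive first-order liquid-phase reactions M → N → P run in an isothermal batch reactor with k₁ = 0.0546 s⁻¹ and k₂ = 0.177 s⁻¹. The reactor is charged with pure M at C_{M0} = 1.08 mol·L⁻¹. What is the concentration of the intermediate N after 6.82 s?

For first-order series with pure M initially, C_N(t) = k₁C_{M0}/(k₂−k₁)·(e^(−k₁t) − e^(−k₂t)).
e^(−k₁t) = e^(−0.0546×6.82) = e^(−0.3724) = 0.6891; e^(−k₂t) = e^(−1.207) = 0.2991.
C_N = 0.0546×1.08/(0.177−0.0546) × (0.6891−0.2991) = 0.4818×0.3900 = 0.1879 mol·L⁻¹.

0.188 mol·L⁻¹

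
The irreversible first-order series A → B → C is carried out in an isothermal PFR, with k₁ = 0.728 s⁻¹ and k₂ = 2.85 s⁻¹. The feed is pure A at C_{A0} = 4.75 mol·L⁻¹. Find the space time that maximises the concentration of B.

Setting dC_B/dτ = 0 gives τ_opt = ln(k₂/k₁)/(k₂−k₁).
= ln(2.85/0.728)/(2.85−0.728) = ln(3.915)/2.122 = 1.365/2.122 = 0.643 s.

0.643 s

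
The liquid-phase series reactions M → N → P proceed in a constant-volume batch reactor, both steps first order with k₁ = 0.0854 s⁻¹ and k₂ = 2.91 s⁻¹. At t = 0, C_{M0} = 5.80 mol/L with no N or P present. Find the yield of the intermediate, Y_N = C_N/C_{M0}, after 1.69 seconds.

0.0259

Solving the coupled first-order balances gives C_N(t) = [k₁/(k₂−k₁)]·C_{M0}·(e^(−k₁t) − e^(−k₂t)).
e^(−k₁t) = e^(−0.0854×1.69) = e^(−0.1443) = 0.8656; e^(−k₂t) = e^(−4.918) = 0.007314.
C_N = 0.0854×5.80/(2.91−0.0854) × (0.8656−0.007314) = 0.1754×0.8583 = 0.1505 mol/L.
Y_N = C_N/C_{M0} = 0.1505/5.80 = 0.0259.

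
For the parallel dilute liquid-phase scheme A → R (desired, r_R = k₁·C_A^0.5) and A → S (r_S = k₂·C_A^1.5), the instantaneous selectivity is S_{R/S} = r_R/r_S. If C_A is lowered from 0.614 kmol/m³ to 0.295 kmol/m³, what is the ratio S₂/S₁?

2.08

S_{R/S} = (k₁/k₂)·C_A⁻¹, so S₂/S₁ = (C_{A,2}/C_{A,1})⁻¹.
= 0.614/0.295 = 2.08.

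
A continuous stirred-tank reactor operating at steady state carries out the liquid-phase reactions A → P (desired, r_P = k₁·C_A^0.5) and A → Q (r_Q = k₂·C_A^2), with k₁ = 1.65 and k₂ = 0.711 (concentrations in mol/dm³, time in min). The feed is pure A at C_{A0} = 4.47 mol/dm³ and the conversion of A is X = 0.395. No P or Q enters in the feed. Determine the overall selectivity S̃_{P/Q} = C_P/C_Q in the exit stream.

Exit C_A = C_{A0}(1−X) = 4.47×0.605 = 2.704 mol/dm³.
Rates in a CSTR are evaluated at the outlet concentration: r_P = 1.65×2.704^0.5 = 2.713, r_Q = 0.711×2.704^2 = 5.200.
Overall selectivity = C_P/C_Q = r_Pτ/(r_Qτ) = r_P/r_Q = 0.522.

0.522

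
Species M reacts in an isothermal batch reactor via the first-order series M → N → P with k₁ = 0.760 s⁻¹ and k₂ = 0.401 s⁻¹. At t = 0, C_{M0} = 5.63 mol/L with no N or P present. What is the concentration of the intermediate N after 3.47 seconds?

For first-order series with pure M initially, C_N(t) = k₁C_{M0}/(k₂−k₁)·(e^(−k₁t) − e^(−k₂t)).
e^(−k₁t) = e^(−0.760×3.47) = e^(−2.637) = 0.07156; e^(−k₂t) = e^(−1.391) = 0.2487.
C_N = 0.760×5.63/(0.401−0.760) × (0.07156−0.2487) = (-11.92)×(-0.1771) = 2.111 mol/L.

2.11 mol/L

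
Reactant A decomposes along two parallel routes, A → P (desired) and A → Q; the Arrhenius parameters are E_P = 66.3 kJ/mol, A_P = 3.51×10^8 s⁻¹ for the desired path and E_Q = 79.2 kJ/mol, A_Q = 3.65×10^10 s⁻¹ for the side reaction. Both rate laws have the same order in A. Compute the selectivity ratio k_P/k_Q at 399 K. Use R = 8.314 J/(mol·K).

Since both paths have the same order in A, the concentration cancels and S_{P/Q} = k_P/k_Q = (A_P/A_Q)·exp[(E_Q−E_P)/(RT)].
(E_Q−E_P)/(RT) = (79.2−66.3)×10³/(8.314×399) = 12900/3317 = 3.889.
k_P/k_Q = (3.51×10^8/3.65×10^10)·exp(3.889) = 0.009616 × 48.85 = 0.470.

0.470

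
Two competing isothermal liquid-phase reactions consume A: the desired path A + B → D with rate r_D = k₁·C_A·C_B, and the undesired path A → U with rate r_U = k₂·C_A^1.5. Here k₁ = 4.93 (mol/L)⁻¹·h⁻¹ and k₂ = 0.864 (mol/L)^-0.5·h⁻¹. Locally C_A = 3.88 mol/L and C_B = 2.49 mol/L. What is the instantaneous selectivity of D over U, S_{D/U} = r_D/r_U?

S_{D/U} = r_D/r_U = (k₁·C_A·C_B)/(k₂·C_A^1.5) = (k₁/k₂)·C_A^-0.5·C_B.
= (4.93×3.880×2.490) / (0.864×3.880^1.5) = 47.63/6.603 = 7.21.
The undesired path is higher order in A, so low C_A (CSTR or dilute feed) favours D.

7.21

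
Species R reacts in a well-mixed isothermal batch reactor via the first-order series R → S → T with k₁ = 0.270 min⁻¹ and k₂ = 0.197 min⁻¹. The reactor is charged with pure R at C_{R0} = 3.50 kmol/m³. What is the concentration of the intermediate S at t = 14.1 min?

The intermediate concentration in a first-order A→B→C sequence is C_S = k₁C_{R0}(e^(−k₁t) − e^(−k₂t))/(k₂−k₁).
e^(−k₁t) = e^(−0.270×14.1) = e^(−3.807) = 0.02221; e^(−k₂t) = e^(−2.778) = 0.06218.
C_S = 0.270×3.50/(0.197−0.270) × (0.02221−0.06218) = (-12.95)×(-0.03997) = 0.5174 kmol/m³.

0.517 kmol/m³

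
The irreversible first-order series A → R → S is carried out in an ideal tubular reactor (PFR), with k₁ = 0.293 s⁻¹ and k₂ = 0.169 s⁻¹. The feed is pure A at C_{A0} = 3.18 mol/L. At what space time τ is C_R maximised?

The intermediate peaks when r₁ = r₂, i.e. k₁e^(−k₁τ) = k₂e^(−k₂τ), giving τ_opt = ln(k₂/k₁)/(k₂−k₁).
= ln(0.169/0.293)/(0.169−0.293) = ln(0.5768)/-0.1240 = -0.5503/-0.1240 = 4.44 s.

4.44 s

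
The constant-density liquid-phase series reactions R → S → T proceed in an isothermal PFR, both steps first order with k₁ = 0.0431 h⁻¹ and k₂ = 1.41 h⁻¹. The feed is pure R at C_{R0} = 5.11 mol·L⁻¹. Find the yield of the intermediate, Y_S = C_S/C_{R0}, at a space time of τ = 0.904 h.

0.0215

The intermediate concentration in a first-order A→B→C sequence is C_S = k₁C_{R0}(e^(−k₁τ) − e^(−k₂τ))/(k₂−k₁).
e^(−k₁τ) = e^(−0.0431×0.904) = e^(−0.03896) = 0.9618; e^(−k₂τ) = e^(−1.275) = 0.2795.
C_S = 0.0431×5.11/(1.41−0.0431) × (0.9618−0.2795) = 0.1611×0.6823 = 0.1099 mol·L⁻¹.
Y_S = C_S/C_{R0} = 0.1099/5.11 = 0.0215.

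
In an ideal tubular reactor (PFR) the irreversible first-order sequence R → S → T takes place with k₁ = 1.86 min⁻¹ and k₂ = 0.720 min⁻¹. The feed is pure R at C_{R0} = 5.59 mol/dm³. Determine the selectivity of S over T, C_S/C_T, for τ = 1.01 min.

The intermediate concentration in a first-order A→B→C sequence is C_S = k₁C_{R0}(e^(−k₁τ) − e^(−k₂τ))/(k₂−k₁).
e^(−k₁τ) = e^(−1.86×1.01) = e^(−1.879) = 0.1528; e^(−k₂τ) = e^(−0.7272) = 0.4833.
C_S = 1.86×5.59/(0.720−1.86) × (0.1528−0.4833) = (-9.121)×(-0.3305) = 3.014 mol/dm³.
C_R = C_{R0}e^(−k₁τ) = 0.8542 mol/dm³, so C_T = C_{R0}−C_R−C_S = 1.722 mol/dm³; C_S/C_T = 1.75.

1.75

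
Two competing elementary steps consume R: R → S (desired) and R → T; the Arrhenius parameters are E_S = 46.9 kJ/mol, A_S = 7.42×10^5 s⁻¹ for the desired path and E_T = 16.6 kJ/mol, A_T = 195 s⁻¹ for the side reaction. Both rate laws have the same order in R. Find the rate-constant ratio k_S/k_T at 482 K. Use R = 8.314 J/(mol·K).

Since both paths have the same order in R, the concentration cancels and S_{S/T} = k_S/k_T = (A_S/A_T)·exp[(E_T−E_S)/(RT)].
(E_T−E_S)/(RT) = (16.6−46.9)×10³/(8.314×482) = -30300/4007 = -7.561.
k_S/k_T = (7.42×10^5/195)·exp(-7.561) = 3805 × 5.203×10^-4 = 1.98.
Since E_S > E_T, raising the temperature improves selectivity toward S.

1.98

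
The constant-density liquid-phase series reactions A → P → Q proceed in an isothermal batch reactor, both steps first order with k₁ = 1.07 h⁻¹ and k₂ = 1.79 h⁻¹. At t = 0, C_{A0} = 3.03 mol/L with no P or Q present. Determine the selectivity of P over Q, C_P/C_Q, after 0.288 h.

3.37

Solving the coupled first-order balances gives C_P(t) = [k₁/(k₂−k₁)]·C_{A0}·(e^(−k₁t) − e^(−k₂t)).
e^(−k₁t) = e^(−1.07×0.288) = e^(−0.3082) = 0.7348; e^(−k₂t) = e^(−0.5155) = 0.5972.
C_P = 1.07×3.03/(1.79−1.07) × (0.7348−0.5972) = 4.503×0.1376 = 0.6196 mol/L.
C_A = C_{A0}e^(−k₁t) = 2.226 mol/L, so C_Q = C_{A0}−C_A−C_P = 0.1839 mol/L; C_P/C_Q = 3.37.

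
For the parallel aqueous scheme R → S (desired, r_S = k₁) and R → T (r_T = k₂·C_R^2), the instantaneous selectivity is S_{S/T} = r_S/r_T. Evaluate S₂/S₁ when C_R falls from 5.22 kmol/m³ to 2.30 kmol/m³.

5.15

S_{S/T} = (k₁/k₂)·C_R^-2, so S₂/S₁ = (C_{R,2}/C_{R,1})^-2.
= (2.30/5.22)^(-2) = (0.4406)^(-2) = 5.15.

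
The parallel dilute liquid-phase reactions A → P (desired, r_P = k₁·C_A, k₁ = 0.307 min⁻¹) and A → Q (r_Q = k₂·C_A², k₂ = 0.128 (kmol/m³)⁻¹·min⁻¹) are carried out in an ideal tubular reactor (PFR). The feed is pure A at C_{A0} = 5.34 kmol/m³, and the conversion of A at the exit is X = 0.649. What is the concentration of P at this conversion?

C_A = C_{A0}(1−X) = 1.874 kmol/m³.
Along a PFR/batch, dC_P/dC_A = −r_P/(r_P+r_Q) = −k₁/(k₁+k₂·C_A).
Integrating from C_{A0} to C_A: C_P = (0.307/0.128)·ln[(0.307+0.128·5.34)/(0.307+0.128·1.87)] = 2.398·ln(0.9905/0.5469) = 1.425 kmol/m³.

1.42 kmol/m³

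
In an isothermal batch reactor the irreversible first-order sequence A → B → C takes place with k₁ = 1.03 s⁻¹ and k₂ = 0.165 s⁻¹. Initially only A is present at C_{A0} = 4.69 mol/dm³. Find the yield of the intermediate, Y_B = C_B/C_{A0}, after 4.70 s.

The intermediate concentration in a first-order A→B→C sequence is C_B = k₁C_{A0}(e^(−k₁t) − e^(−k₂t))/(k₂−k₁).
e^(−k₁t) = e^(−1.03×4.70) = e^(−4.841) = 0.007899; e^(−k₂t) = e^(−0.7755) = 0.4605.
C_B = 1.03×4.69/(0.165−1.03) × (0.007899−0.4605) = (-5.585)×(-0.4526) = 2.527 mol/dm³.
Y_B = C_B/C_{A0} = 2.527/4.69 = 0.539.

0.539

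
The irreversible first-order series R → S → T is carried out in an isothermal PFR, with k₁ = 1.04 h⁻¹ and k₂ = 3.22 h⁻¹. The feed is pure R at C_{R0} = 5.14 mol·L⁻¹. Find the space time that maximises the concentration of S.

0.518 h

The intermediate peaks when r₁ = r₂, i.e. k₁e^(−k₁τ) = k₂e^(−k₂τ), giving τ_opt = ln(k₂/k₁)/(k₂−k₁).
= ln(3.22/1.04)/(3.22−1.04) = ln(3.096)/2.180 = 1.130/2.180 = 0.518 h.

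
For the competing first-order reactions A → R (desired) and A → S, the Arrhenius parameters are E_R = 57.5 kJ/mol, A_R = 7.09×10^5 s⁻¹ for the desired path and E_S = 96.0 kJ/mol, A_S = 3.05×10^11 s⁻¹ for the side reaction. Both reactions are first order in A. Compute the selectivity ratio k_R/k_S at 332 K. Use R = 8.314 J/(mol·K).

2.65

k_R/k_S = (A_R/A_S)·exp[−(E_R−E_S)/(RT)] = (A_R/A_S)·exp[(E_S−E_R)/(RT)].
(E_S−E_R)/(RT) = (96.0−57.5)×10³/(8.314×332) = 38500/2760 = 13.95.
k_R/k_S = (7.09×10^5/3.05×10^11)·exp(13.95) = 2.325×10^-6 × 1.142×10^6 = 2.65.
Since E_R < E_S, lowering the temperature improves selectivity toward R.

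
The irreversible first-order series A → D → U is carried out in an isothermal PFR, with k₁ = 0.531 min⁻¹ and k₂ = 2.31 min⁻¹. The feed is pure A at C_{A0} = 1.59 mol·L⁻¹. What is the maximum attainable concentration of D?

At the optimum, C_{D,max}/C_{A0} = (k₁/k₂)^[k₂/(k₂−k₁)].
= (0.531/2.31)^(2.31/(2.31−0.531)) = (0.2299)^(1.298) = 0.1482.
C_{D,max} = 0.1482×1.59 = 0.236 mol·L⁻¹.

0.236 mol·L⁻¹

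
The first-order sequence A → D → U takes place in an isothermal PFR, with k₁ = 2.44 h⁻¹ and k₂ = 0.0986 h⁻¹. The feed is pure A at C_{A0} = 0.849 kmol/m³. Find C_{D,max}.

0.742 kmol/m³

Evaluating C_D at τ_opt = ln(k₂/k₁)/(k₂−k₁) gives C_{D,max}/C_{A0} = (k₁/k₂)^[k₂/(k₂−k₁)].
= (2.44/0.0986)^(0.0986/(0.0986−2.44)) = (24.75)^(-0.04211) = 0.8736.
C_{D,max} = 0.8736×0.849 = 0.742 kmol/m³.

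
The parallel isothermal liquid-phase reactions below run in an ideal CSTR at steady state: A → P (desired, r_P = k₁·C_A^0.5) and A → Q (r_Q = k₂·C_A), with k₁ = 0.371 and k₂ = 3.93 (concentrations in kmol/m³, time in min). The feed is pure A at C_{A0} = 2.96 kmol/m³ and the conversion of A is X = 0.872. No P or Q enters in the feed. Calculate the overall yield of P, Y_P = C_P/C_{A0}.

0.116

Exit C_A = C_{A0}(1−X) = 2.96×0.128 = 0.3789 kmol/m³.
A CSTR operates uniformly at the exit composition, giving r_P = 0.2284 and r_Q = 1.489 (each k·C_A^n at C_A = 0.3789).
Fraction of consumed A going to P: r_P/(r_P+r_Q) = 0.1330.
C_P = 0.1330·C_{A0}·X = 0.1330×2.96×0.872 = 0.343 kmol/m³; Y_P = C_P/C_{A0} = 0.116.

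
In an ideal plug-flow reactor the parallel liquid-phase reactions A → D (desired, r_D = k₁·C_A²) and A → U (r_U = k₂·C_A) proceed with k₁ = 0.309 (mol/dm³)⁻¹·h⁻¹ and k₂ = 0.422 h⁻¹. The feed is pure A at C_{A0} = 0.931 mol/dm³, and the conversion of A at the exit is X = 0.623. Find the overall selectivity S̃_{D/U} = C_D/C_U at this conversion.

0.459

C_A = C_{A0}(1−X) = 0.3510 mol/dm³.
Along a PFR/batch, dC_U/dC_A = −r_U/(r_D+r_U) = −k₂/(k₂+k₁·C_A).
Integrating from C_{A0} to C_A: C_U = (0.422/0.309)·ln[(0.422+0.309·0.931)/(0.422+0.309·0.351)] = 1.366·ln(0.7097/0.5305) = 0.3975 mol/dm³.
Then C_D = (C_{A0}−C_A) − C_U = 0.5800 − 0.3975 = 0.1825 mol/dm³.
S̃_{D/U} = C_D/C_U = 0.1825/0.3975 = 0.459.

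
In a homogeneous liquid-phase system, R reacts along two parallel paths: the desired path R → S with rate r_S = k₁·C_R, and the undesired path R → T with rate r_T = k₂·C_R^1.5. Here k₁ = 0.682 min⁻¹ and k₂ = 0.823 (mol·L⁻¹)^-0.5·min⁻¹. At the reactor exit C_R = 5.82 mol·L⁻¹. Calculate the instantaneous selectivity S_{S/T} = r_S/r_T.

S_{S/T} = r_S/r_T = (k₁·C_R)/(k₂·C_R^1.5) = (k₁/k₂)·C_R^-0.5.
= (0.682×5.820) / (0.823×5.820^1.5) = 3.969/11.56 = 0.343.

0.343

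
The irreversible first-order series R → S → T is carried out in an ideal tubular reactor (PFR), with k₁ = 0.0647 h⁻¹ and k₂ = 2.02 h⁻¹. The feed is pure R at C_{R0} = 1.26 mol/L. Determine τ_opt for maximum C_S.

The intermediate peaks when r₁ = r₂, i.e. k₁e^(−k₁τ) = k₂e^(−k₂τ), giving τ_opt = ln(k₂/k₁)/(k₂−k₁).
= ln(2.02/0.0647)/(2.02−0.0647) = ln(31.22)/1.955 = 3.441/1.955 = 1.76 h.

1.76 h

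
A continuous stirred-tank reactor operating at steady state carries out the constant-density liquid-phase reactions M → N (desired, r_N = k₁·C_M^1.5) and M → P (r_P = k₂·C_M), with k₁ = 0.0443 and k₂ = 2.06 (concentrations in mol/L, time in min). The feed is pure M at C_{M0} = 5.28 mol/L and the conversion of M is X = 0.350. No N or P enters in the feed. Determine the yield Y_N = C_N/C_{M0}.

0.0134

Exit C_M = C_{M0}(1−X) = 5.28×0.650 = 3.432 mol/L.
In a CSTR the entire volume is at exit conditions, so r_N = 0.0443×3.432^1.5 = 0.2817 and r_P = 2.06×3.432 = 7.070.
Fraction of consumed M going to N: r_N/(r_N+r_P) = 0.03831.
C_N = 0.03831·C_{M0}·X = 0.03831×5.28×0.350 = 0.0708 mol/L; Y_N = C_N/C_{M0} = 0.0134.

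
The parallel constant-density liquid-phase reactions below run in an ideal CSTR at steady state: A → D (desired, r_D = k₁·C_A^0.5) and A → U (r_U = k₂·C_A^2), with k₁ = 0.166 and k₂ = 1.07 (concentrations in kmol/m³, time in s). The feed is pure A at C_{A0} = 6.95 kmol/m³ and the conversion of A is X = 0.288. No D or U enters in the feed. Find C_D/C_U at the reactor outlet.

Exit C_A = C_{A0}(1−X) = 6.95×0.712 = 4.948 kmol/m³.
A CSTR operates uniformly at the exit composition, giving r_D = 0.3693 and r_U = 26.20 (each k·C_A^n at C_A = 4.948).
Overall selectivity = C_D/C_U = r_Dτ/(r_Uτ) = r_D/r_U = 0.0141.

0.0141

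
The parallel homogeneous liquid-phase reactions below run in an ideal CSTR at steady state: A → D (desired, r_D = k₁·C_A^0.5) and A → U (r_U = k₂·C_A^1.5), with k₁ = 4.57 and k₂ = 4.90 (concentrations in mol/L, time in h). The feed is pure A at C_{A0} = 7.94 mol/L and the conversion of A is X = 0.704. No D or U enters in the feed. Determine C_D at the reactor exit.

1.59 mol/L

Exit C_A = C_{A0}(1−X) = 7.94×0.296 = 2.350 mol/L.
In a CSTR the entire volume is at exit conditions, so r_D = 4.57×2.350^0.5 = 7.006 and r_U = 4.90×2.350^1.5 = 17.65.
Fraction of consumed A going to D: r_D/(r_D+r_U) = 0.2841.
C_D = 0.2841·C_{A0}·X = 0.2841×7.94×0.704 = 1.59 mol/L.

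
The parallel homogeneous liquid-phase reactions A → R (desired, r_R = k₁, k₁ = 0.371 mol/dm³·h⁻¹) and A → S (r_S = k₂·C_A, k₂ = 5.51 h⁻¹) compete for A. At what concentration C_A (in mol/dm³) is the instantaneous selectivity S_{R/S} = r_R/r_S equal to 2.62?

0.0257 mol/dm³

S_{R/S} = (k₁/k₂)·C_A⁻¹ ⇒ C_A = (S·k₂/k₁)^(-1).
= (2.62×5.51/0.371)^(-1) = (38.91)^(-1) = 0.0257 mol/dm³.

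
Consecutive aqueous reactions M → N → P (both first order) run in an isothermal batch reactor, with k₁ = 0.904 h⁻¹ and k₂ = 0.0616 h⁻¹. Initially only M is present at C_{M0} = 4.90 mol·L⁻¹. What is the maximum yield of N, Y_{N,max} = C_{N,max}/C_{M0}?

At the optimum, C_{N,max}/C_{M0} = (k₁/k₂)^[k₂/(k₂−k₁)].
= (0.904/0.0616)^(0.0616/(0.0616−0.904)) = (14.68)^(-0.07312) = 0.8217.

0.822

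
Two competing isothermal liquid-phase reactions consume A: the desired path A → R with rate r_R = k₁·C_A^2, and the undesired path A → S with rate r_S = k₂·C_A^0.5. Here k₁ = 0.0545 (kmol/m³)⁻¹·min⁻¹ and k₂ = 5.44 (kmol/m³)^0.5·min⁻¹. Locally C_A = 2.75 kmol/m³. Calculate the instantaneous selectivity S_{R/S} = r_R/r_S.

S_{R/S} = r_R/r_S = (k₁·C_A^2)/(k₂·C_A^0.5) = (k₁/k₂)·C_A^1.5.
= (0.0545×2.750^2) / (5.44×2.750^0.5) = 0.4122/9.021 = 0.0457.

0.0457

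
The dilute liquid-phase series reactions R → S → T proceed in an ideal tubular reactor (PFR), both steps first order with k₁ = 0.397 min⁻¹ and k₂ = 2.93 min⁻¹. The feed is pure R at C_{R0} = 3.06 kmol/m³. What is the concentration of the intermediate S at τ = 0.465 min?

The intermediate concentration in a first-order A→B→C sequence is C_S = k₁C_{R0}(e^(−k₁τ) − e^(−k₂τ))/(k₂−k₁).
e^(−k₁τ) = e^(−0.397×0.465) = e^(−0.1846) = 0.8314; e^(−k₂τ) = e^(−1.362) = 0.2560.
C_S = 0.397×3.06/(2.93−0.397) × (0.8314−0.2560) = 0.4796×0.5754 = 0.2760 kmol/m³.

0.276 kmol/m³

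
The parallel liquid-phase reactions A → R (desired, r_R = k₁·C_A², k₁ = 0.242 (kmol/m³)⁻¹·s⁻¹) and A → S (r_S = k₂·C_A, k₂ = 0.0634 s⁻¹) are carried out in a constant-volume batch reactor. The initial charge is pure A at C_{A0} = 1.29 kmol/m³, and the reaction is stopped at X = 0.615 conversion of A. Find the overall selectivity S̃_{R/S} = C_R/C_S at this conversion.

3.23

C_A = C_{A0}(1−X) = 0.4967 kmol/m³.
Along a PFR/batch, dC_S/dC_A = −r_S/(r_R+r_S) = −k₂/(k₂+k₁·C_A).
Integrating from C_{A0} to C_A: C_S = (0.0634/0.242)·ln[(0.0634+0.242·1.29)/(0.0634+0.242·0.497)] = 0.2620·ln(0.3756/0.1836) = 0.1875 kmol/m³.
Then C_R = (C_{A0}−C_A) − C_S = 0.7933 − 0.1875 = 0.6058 kmol/m³.
S̃_{R/S} = C_R/C_S = 0.6058/0.1875 = 3.23.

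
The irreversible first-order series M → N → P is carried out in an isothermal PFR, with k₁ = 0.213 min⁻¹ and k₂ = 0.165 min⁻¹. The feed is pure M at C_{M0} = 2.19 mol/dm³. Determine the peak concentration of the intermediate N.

At the optimum, C_{N,max}/C_{M0} = (k₁/k₂)^[k₂/(k₂−k₁)].
= (0.213/0.165)^(0.165/(0.165−0.213)) = (1.291)^(-3.438) = 0.4157.
C_{N,max} = 0.4157×2.19 = 0.910 mol/dm³.

0.910 mol/dm³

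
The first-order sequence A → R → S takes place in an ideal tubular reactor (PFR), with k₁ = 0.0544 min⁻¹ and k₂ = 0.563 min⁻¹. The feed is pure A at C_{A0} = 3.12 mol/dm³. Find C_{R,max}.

0.235 mol/dm³

For a first-order series the maximum intermediate yield is C_{R,max}/C_{A0} = (k₁/k₂)^[k₂/(k₂−k₁)].
= (0.0544/0.563)^(0.563/(0.563−0.0544)) = (0.09663)^(1.107) = 0.07526.
C_{R,max} = 0.07526×3.12 = 0.235 mol/dm³.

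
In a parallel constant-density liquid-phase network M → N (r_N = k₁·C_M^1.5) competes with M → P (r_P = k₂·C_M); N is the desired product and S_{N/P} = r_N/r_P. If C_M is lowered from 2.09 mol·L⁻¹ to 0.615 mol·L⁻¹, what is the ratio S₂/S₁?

S_{N/P} = (k₁/k₂)·C_M^0.5, so S₂/S₁ = (C_{M,2}/C_{M,1})^0.5.
= (0.615/2.09)^0.5 = (0.2943)^0.5 = 0.542.

0.542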